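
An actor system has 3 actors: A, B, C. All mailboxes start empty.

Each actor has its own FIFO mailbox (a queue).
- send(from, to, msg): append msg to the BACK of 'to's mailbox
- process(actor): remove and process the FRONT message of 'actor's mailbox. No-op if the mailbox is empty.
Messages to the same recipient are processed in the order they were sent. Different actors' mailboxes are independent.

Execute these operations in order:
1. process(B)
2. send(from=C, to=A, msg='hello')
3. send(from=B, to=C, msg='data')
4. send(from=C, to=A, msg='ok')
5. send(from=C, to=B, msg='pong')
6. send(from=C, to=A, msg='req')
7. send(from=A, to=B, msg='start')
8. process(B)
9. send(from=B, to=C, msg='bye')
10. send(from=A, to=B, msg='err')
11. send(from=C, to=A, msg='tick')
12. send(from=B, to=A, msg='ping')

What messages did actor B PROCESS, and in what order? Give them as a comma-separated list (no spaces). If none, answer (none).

After 1 (process(B)): A:[] B:[] C:[]
After 2 (send(from=C, to=A, msg='hello')): A:[hello] B:[] C:[]
After 3 (send(from=B, to=C, msg='data')): A:[hello] B:[] C:[data]
After 4 (send(from=C, to=A, msg='ok')): A:[hello,ok] B:[] C:[data]
After 5 (send(from=C, to=B, msg='pong')): A:[hello,ok] B:[pong] C:[data]
After 6 (send(from=C, to=A, msg='req')): A:[hello,ok,req] B:[pong] C:[data]
After 7 (send(from=A, to=B, msg='start')): A:[hello,ok,req] B:[pong,start] C:[data]
After 8 (process(B)): A:[hello,ok,req] B:[start] C:[data]
After 9 (send(from=B, to=C, msg='bye')): A:[hello,ok,req] B:[start] C:[data,bye]
After 10 (send(from=A, to=B, msg='err')): A:[hello,ok,req] B:[start,err] C:[data,bye]
After 11 (send(from=C, to=A, msg='tick')): A:[hello,ok,req,tick] B:[start,err] C:[data,bye]
After 12 (send(from=B, to=A, msg='ping')): A:[hello,ok,req,tick,ping] B:[start,err] C:[data,bye]

Answer: pong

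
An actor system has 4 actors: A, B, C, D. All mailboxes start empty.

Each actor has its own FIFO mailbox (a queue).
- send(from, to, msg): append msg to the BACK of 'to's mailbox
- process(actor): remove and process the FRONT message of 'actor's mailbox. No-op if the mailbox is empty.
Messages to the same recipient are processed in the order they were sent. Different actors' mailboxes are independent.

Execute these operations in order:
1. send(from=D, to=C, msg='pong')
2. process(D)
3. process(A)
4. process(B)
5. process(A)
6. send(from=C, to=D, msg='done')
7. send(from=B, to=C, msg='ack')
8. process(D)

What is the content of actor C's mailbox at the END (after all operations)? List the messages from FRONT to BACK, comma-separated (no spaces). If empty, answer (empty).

Answer: pong,ack

Derivation:
After 1 (send(from=D, to=C, msg='pong')): A:[] B:[] C:[pong] D:[]
After 2 (process(D)): A:[] B:[] C:[pong] D:[]
After 3 (process(A)): A:[] B:[] C:[pong] D:[]
After 4 (process(B)): A:[] B:[] C:[pong] D:[]
After 5 (process(A)): A:[] B:[] C:[pong] D:[]
After 6 (send(from=C, to=D, msg='done')): A:[] B:[] C:[pong] D:[done]
After 7 (send(from=B, to=C, msg='ack')): A:[] B:[] C:[pong,ack] D:[done]
After 8 (process(D)): A:[] B:[] C:[pong,ack] D:[]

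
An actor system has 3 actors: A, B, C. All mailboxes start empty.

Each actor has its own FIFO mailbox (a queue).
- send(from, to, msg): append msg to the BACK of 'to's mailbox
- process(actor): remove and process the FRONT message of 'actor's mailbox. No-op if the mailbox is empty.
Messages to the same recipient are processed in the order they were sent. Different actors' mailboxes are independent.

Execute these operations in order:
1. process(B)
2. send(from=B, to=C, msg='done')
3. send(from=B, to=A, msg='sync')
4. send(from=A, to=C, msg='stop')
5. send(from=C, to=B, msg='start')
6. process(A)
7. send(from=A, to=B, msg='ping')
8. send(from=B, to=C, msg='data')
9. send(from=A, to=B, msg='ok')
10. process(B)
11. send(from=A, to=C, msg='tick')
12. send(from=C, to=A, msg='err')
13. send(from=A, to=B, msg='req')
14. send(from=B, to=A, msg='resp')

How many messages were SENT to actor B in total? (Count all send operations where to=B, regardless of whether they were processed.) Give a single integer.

After 1 (process(B)): A:[] B:[] C:[]
After 2 (send(from=B, to=C, msg='done')): A:[] B:[] C:[done]
After 3 (send(from=B, to=A, msg='sync')): A:[sync] B:[] C:[done]
After 4 (send(from=A, to=C, msg='stop')): A:[sync] B:[] C:[done,stop]
After 5 (send(from=C, to=B, msg='start')): A:[sync] B:[start] C:[done,stop]
After 6 (process(A)): A:[] B:[start] C:[done,stop]
After 7 (send(from=A, to=B, msg='ping')): A:[] B:[start,ping] C:[done,stop]
After 8 (send(from=B, to=C, msg='data')): A:[] B:[start,ping] C:[done,stop,data]
After 9 (send(from=A, to=B, msg='ok')): A:[] B:[start,ping,ok] C:[done,stop,data]
After 10 (process(B)): A:[] B:[ping,ok] C:[done,stop,data]
After 11 (send(from=A, to=C, msg='tick')): A:[] B:[ping,ok] C:[done,stop,data,tick]
After 12 (send(from=C, to=A, msg='err')): A:[err] B:[ping,ok] C:[done,stop,data,tick]
After 13 (send(from=A, to=B, msg='req')): A:[err] B:[ping,ok,req] C:[done,stop,data,tick]
After 14 (send(from=B, to=A, msg='resp')): A:[err,resp] B:[ping,ok,req] C:[done,stop,data,tick]

Answer: 4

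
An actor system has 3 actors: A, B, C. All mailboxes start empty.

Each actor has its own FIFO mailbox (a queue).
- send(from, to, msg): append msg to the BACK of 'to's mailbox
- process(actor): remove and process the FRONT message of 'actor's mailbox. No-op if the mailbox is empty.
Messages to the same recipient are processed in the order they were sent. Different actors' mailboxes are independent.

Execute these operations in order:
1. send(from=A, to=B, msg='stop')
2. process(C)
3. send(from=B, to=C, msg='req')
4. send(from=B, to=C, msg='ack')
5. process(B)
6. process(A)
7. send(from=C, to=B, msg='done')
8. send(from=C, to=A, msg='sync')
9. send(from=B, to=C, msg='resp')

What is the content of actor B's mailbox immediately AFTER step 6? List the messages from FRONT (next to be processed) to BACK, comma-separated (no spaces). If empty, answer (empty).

After 1 (send(from=A, to=B, msg='stop')): A:[] B:[stop] C:[]
After 2 (process(C)): A:[] B:[stop] C:[]
After 3 (send(from=B, to=C, msg='req')): A:[] B:[stop] C:[req]
After 4 (send(from=B, to=C, msg='ack')): A:[] B:[stop] C:[req,ack]
After 5 (process(B)): A:[] B:[] C:[req,ack]
After 6 (process(A)): A:[] B:[] C:[req,ack]

(empty)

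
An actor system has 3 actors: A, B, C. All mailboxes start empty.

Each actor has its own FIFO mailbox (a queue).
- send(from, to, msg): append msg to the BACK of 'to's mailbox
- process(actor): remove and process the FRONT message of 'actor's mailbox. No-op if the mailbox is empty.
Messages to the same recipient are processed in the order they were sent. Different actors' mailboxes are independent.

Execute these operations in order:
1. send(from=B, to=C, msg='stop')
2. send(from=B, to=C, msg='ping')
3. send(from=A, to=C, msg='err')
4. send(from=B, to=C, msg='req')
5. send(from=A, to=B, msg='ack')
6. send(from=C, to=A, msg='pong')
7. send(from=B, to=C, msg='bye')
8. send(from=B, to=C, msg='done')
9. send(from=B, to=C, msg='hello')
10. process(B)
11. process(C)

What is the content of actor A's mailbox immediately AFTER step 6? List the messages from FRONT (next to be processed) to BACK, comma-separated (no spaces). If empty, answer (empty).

After 1 (send(from=B, to=C, msg='stop')): A:[] B:[] C:[stop]
After 2 (send(from=B, to=C, msg='ping')): A:[] B:[] C:[stop,ping]
After 3 (send(from=A, to=C, msg='err')): A:[] B:[] C:[stop,ping,err]
After 4 (send(from=B, to=C, msg='req')): A:[] B:[] C:[stop,ping,err,req]
After 5 (send(from=A, to=B, msg='ack')): A:[] B:[ack] C:[stop,ping,err,req]
After 6 (send(from=C, to=A, msg='pong')): A:[pong] B:[ack] C:[stop,ping,err,req]

pong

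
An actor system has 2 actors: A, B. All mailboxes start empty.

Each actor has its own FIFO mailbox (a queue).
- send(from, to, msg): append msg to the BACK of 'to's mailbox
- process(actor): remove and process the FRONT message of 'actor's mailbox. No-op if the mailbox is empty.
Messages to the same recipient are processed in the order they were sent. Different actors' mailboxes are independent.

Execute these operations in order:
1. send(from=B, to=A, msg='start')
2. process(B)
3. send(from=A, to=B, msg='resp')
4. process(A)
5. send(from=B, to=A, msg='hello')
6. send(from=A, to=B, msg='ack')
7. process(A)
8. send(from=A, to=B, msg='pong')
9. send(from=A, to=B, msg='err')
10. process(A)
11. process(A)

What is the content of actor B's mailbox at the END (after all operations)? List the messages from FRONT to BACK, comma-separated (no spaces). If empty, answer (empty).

Answer: resp,ack,pong,err

Derivation:
After 1 (send(from=B, to=A, msg='start')): A:[start] B:[]
After 2 (process(B)): A:[start] B:[]
After 3 (send(from=A, to=B, msg='resp')): A:[start] B:[resp]
After 4 (process(A)): A:[] B:[resp]
After 5 (send(from=B, to=A, msg='hello')): A:[hello] B:[resp]
After 6 (send(from=A, to=B, msg='ack')): A:[hello] B:[resp,ack]
After 7 (process(A)): A:[] B:[resp,ack]
After 8 (send(from=A, to=B, msg='pong')): A:[] B:[resp,ack,pong]
After 9 (send(from=A, to=B, msg='err')): A:[] B:[resp,ack,pong,err]
After 10 (process(A)): A:[] B:[resp,ack,pong,err]
After 11 (process(A)): A:[] B:[resp,ack,pong,err]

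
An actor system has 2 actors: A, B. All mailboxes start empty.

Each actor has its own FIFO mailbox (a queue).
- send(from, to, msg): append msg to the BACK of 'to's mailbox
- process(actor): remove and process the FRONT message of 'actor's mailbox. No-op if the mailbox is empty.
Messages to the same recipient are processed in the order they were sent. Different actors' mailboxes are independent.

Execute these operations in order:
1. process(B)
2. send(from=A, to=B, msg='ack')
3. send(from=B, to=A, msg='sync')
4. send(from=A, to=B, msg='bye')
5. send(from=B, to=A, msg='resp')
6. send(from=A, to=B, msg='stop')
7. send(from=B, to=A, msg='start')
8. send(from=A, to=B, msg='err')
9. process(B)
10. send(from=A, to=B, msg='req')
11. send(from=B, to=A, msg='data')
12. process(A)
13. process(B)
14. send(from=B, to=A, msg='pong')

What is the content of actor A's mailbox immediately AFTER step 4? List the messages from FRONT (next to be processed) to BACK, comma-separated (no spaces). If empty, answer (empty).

After 1 (process(B)): A:[] B:[]
After 2 (send(from=A, to=B, msg='ack')): A:[] B:[ack]
After 3 (send(from=B, to=A, msg='sync')): A:[sync] B:[ack]
After 4 (send(from=A, to=B, msg='bye')): A:[sync] B:[ack,bye]

sync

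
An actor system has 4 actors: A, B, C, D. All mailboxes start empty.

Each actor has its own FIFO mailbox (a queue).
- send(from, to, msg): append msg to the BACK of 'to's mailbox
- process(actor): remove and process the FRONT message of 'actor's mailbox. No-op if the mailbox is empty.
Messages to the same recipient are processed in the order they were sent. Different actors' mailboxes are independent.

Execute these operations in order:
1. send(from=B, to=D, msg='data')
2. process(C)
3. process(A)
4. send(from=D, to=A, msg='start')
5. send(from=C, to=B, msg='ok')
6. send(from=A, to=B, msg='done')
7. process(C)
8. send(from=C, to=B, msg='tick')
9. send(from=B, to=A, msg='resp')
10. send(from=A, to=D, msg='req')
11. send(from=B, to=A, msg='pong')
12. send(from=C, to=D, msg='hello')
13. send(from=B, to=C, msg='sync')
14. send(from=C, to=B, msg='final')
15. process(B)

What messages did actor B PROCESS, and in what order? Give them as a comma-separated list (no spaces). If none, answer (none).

Answer: ok

Derivation:
After 1 (send(from=B, to=D, msg='data')): A:[] B:[] C:[] D:[data]
After 2 (process(C)): A:[] B:[] C:[] D:[data]
After 3 (process(A)): A:[] B:[] C:[] D:[data]
After 4 (send(from=D, to=A, msg='start')): A:[start] B:[] C:[] D:[data]
After 5 (send(from=C, to=B, msg='ok')): A:[start] B:[ok] C:[] D:[data]
After 6 (send(from=A, to=B, msg='done')): A:[start] B:[ok,done] C:[] D:[data]
After 7 (process(C)): A:[start] B:[ok,done] C:[] D:[data]
After 8 (send(from=C, to=B, msg='tick')): A:[start] B:[ok,done,tick] C:[] D:[data]
After 9 (send(from=B, to=A, msg='resp')): A:[start,resp] B:[ok,done,tick] C:[] D:[data]
After 10 (send(from=A, to=D, msg='req')): A:[start,resp] B:[ok,done,tick] C:[] D:[data,req]
After 11 (send(from=B, to=A, msg='pong')): A:[start,resp,pong] B:[ok,done,tick] C:[] D:[data,req]
After 12 (send(from=C, to=D, msg='hello')): A:[start,resp,pong] B:[ok,done,tick] C:[] D:[data,req,hello]
After 13 (send(from=B, to=C, msg='sync')): A:[start,resp,pong] B:[ok,done,tick] C:[sync] D:[data,req,hello]
After 14 (send(from=C, to=B, msg='final')): A:[start,resp,pong] B:[ok,done,tick,final] C:[sync] D:[data,req,hello]
After 15 (process(B)): A:[start,resp,pong] B:[done,tick,final] C:[sync] D:[data,req,hello]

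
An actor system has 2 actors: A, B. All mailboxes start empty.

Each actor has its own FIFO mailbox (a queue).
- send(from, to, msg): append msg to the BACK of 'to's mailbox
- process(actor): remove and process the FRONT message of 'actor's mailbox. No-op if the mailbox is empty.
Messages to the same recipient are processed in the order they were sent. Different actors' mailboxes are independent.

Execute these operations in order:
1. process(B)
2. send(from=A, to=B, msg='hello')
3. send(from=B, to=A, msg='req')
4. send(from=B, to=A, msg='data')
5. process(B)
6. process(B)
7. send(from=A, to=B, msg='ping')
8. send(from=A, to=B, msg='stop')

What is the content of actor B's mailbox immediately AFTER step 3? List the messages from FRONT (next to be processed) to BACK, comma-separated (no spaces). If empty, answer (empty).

After 1 (process(B)): A:[] B:[]
After 2 (send(from=A, to=B, msg='hello')): A:[] B:[hello]
After 3 (send(from=B, to=A, msg='req')): A:[req] B:[hello]

hello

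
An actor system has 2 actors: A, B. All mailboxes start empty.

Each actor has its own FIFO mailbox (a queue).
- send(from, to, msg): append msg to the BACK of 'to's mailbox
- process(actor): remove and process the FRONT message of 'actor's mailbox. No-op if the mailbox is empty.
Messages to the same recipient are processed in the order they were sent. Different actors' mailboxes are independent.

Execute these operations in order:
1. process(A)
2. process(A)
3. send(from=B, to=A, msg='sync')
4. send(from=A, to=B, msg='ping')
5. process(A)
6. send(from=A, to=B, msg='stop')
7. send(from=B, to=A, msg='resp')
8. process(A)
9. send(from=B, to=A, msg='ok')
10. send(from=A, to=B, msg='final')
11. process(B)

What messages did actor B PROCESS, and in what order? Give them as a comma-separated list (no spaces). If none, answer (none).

Answer: ping

Derivation:
After 1 (process(A)): A:[] B:[]
After 2 (process(A)): A:[] B:[]
After 3 (send(from=B, to=A, msg='sync')): A:[sync] B:[]
After 4 (send(from=A, to=B, msg='ping')): A:[sync] B:[ping]
After 5 (process(A)): A:[] B:[ping]
After 6 (send(from=A, to=B, msg='stop')): A:[] B:[ping,stop]
After 7 (send(from=B, to=A, msg='resp')): A:[resp] B:[ping,stop]
After 8 (process(A)): A:[] B:[ping,stop]
After 9 (send(from=B, to=A, msg='ok')): A:[ok] B:[ping,stop]
After 10 (send(from=A, to=B, msg='final')): A:[ok] B:[ping,stop,final]
After 11 (process(B)): A:[ok] B:[stop,final]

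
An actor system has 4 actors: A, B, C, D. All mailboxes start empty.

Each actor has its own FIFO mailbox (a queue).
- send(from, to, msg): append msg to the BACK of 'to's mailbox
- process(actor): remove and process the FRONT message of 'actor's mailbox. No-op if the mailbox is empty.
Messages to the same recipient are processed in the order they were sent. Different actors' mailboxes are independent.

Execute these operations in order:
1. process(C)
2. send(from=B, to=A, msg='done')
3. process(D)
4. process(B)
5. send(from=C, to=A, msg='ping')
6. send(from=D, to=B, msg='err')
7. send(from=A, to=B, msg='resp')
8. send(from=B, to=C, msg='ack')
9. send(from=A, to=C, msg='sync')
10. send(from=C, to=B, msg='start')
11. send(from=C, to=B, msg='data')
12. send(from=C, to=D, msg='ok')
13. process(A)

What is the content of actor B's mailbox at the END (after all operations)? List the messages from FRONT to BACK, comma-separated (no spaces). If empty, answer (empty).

Answer: err,resp,start,data

Derivation:
After 1 (process(C)): A:[] B:[] C:[] D:[]
After 2 (send(from=B, to=A, msg='done')): A:[done] B:[] C:[] D:[]
After 3 (process(D)): A:[done] B:[] C:[] D:[]
After 4 (process(B)): A:[done] B:[] C:[] D:[]
After 5 (send(from=C, to=A, msg='ping')): A:[done,ping] B:[] C:[] D:[]
After 6 (send(from=D, to=B, msg='err')): A:[done,ping] B:[err] C:[] D:[]
After 7 (send(from=A, to=B, msg='resp')): A:[done,ping] B:[err,resp] C:[] D:[]
After 8 (send(from=B, to=C, msg='ack')): A:[done,ping] B:[err,resp] C:[ack] D:[]
After 9 (send(from=A, to=C, msg='sync')): A:[done,ping] B:[err,resp] C:[ack,sync] D:[]
After 10 (send(from=C, to=B, msg='start')): A:[done,ping] B:[err,resp,start] C:[ack,sync] D:[]
After 11 (send(from=C, to=B, msg='data')): A:[done,ping] B:[err,resp,start,data] C:[ack,sync] D:[]
After 12 (send(from=C, to=D, msg='ok')): A:[done,ping] B:[err,resp,start,data] C:[ack,sync] D:[ok]
After 13 (process(A)): A:[ping] B:[err,resp,start,data] C:[ack,sync] D:[ok]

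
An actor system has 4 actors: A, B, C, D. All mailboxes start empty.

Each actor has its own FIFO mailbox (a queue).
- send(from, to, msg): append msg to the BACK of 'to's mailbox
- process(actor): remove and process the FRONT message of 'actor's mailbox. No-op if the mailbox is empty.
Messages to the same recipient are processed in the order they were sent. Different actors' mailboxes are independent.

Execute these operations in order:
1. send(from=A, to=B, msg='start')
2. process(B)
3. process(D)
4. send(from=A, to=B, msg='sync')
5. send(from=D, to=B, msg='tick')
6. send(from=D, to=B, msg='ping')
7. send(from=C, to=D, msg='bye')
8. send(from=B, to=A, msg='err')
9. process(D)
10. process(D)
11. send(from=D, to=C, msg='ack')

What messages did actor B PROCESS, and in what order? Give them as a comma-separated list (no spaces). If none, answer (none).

After 1 (send(from=A, to=B, msg='start')): A:[] B:[start] C:[] D:[]
After 2 (process(B)): A:[] B:[] C:[] D:[]
After 3 (process(D)): A:[] B:[] C:[] D:[]
After 4 (send(from=A, to=B, msg='sync')): A:[] B:[sync] C:[] D:[]
After 5 (send(from=D, to=B, msg='tick')): A:[] B:[sync,tick] C:[] D:[]
After 6 (send(from=D, to=B, msg='ping')): A:[] B:[sync,tick,ping] C:[] D:[]
After 7 (send(from=C, to=D, msg='bye')): A:[] B:[sync,tick,ping] C:[] D:[bye]
After 8 (send(from=B, to=A, msg='err')): A:[err] B:[sync,tick,ping] C:[] D:[bye]
After 9 (process(D)): A:[err] B:[sync,tick,ping] C:[] D:[]
After 10 (process(D)): A:[err] B:[sync,tick,ping] C:[] D:[]
After 11 (send(from=D, to=C, msg='ack')): A:[err] B:[sync,tick,ping] C:[ack] D:[]

Answer: start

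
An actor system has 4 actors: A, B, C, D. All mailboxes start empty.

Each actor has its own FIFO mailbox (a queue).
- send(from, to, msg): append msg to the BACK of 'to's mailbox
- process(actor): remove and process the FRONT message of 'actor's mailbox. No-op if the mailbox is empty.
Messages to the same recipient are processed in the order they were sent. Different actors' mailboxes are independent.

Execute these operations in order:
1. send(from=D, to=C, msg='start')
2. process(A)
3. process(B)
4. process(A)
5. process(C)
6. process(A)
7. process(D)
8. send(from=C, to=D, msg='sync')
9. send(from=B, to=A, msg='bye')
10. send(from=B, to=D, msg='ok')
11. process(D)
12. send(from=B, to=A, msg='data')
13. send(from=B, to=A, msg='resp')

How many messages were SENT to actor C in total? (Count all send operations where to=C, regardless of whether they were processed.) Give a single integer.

Answer: 1

Derivation:
After 1 (send(from=D, to=C, msg='start')): A:[] B:[] C:[start] D:[]
After 2 (process(A)): A:[] B:[] C:[start] D:[]
After 3 (process(B)): A:[] B:[] C:[start] D:[]
After 4 (process(A)): A:[] B:[] C:[start] D:[]
After 5 (process(C)): A:[] B:[] C:[] D:[]
After 6 (process(A)): A:[] B:[] C:[] D:[]
After 7 (process(D)): A:[] B:[] C:[] D:[]
After 8 (send(from=C, to=D, msg='sync')): A:[] B:[] C:[] D:[sync]
After 9 (send(from=B, to=A, msg='bye')): A:[bye] B:[] C:[] D:[sync]
After 10 (send(from=B, to=D, msg='ok')): A:[bye] B:[] C:[] D:[sync,ok]
After 11 (process(D)): A:[bye] B:[] C:[] D:[ok]
After 12 (send(from=B, to=A, msg='data')): A:[bye,data] B:[] C:[] D:[ok]
After 13 (send(from=B, to=A, msg='resp')): A:[bye,data,resp] B:[] C:[] D:[ok]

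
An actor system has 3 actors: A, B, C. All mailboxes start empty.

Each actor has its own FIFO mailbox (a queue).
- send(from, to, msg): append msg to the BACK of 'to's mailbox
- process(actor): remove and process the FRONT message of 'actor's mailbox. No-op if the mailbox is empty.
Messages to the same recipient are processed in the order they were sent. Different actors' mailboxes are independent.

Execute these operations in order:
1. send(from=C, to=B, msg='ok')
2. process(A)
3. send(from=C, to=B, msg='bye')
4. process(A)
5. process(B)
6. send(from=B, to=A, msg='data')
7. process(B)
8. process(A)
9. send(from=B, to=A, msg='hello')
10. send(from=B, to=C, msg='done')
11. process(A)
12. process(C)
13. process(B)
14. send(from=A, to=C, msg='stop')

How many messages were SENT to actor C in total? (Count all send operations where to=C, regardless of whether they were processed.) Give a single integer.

Answer: 2

Derivation:
After 1 (send(from=C, to=B, msg='ok')): A:[] B:[ok] C:[]
After 2 (process(A)): A:[] B:[ok] C:[]
After 3 (send(from=C, to=B, msg='bye')): A:[] B:[ok,bye] C:[]
After 4 (process(A)): A:[] B:[ok,bye] C:[]
After 5 (process(B)): A:[] B:[bye] C:[]
After 6 (send(from=B, to=A, msg='data')): A:[data] B:[bye] C:[]
After 7 (process(B)): A:[data] B:[] C:[]
After 8 (process(A)): A:[] B:[] C:[]
After 9 (send(from=B, to=A, msg='hello')): A:[hello] B:[] C:[]
After 10 (send(from=B, to=C, msg='done')): A:[hello] B:[] C:[done]
After 11 (process(A)): A:[] B:[] C:[done]
After 12 (process(C)): A:[] B:[] C:[]
After 13 (process(B)): A:[] B:[] C:[]
After 14 (send(from=A, to=C, msg='stop')): A:[] B:[] C:[stop]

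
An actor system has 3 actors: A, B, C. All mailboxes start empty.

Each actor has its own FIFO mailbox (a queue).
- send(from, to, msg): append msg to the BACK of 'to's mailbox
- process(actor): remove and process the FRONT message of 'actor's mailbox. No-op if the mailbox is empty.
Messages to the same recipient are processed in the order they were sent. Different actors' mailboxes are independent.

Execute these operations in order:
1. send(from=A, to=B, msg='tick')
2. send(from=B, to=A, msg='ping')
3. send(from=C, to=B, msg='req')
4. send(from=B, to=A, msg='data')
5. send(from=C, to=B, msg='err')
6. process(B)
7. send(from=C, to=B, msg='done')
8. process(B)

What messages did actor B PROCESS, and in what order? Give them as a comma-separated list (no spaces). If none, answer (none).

After 1 (send(from=A, to=B, msg='tick')): A:[] B:[tick] C:[]
After 2 (send(from=B, to=A, msg='ping')): A:[ping] B:[tick] C:[]
After 3 (send(from=C, to=B, msg='req')): A:[ping] B:[tick,req] C:[]
After 4 (send(from=B, to=A, msg='data')): A:[ping,data] B:[tick,req] C:[]
After 5 (send(from=C, to=B, msg='err')): A:[ping,data] B:[tick,req,err] C:[]
After 6 (process(B)): A:[ping,data] B:[req,err] C:[]
After 7 (send(from=C, to=B, msg='done')): A:[ping,data] B:[req,err,done] C:[]
After 8 (process(B)): A:[ping,data] B:[err,done] C:[]

Answer: tick,req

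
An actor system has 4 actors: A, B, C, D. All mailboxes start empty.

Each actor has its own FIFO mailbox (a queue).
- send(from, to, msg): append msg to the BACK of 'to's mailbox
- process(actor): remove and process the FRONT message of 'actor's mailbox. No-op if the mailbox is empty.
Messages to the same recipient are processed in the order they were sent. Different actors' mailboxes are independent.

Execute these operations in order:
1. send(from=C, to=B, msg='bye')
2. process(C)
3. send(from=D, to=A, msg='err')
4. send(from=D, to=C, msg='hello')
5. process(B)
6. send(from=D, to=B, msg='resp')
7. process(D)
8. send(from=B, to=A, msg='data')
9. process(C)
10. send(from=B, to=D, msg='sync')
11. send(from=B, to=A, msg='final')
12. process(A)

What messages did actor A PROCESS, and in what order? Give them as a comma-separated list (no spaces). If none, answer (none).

Answer: err

Derivation:
After 1 (send(from=C, to=B, msg='bye')): A:[] B:[bye] C:[] D:[]
After 2 (process(C)): A:[] B:[bye] C:[] D:[]
After 3 (send(from=D, to=A, msg='err')): A:[err] B:[bye] C:[] D:[]
After 4 (send(from=D, to=C, msg='hello')): A:[err] B:[bye] C:[hello] D:[]
After 5 (process(B)): A:[err] B:[] C:[hello] D:[]
After 6 (send(from=D, to=B, msg='resp')): A:[err] B:[resp] C:[hello] D:[]
After 7 (process(D)): A:[err] B:[resp] C:[hello] D:[]
After 8 (send(from=B, to=A, msg='data')): A:[err,data] B:[resp] C:[hello] D:[]
After 9 (process(C)): A:[err,data] B:[resp] C:[] D:[]
After 10 (send(from=B, to=D, msg='sync')): A:[err,data] B:[resp] C:[] D:[sync]
After 11 (send(from=B, to=A, msg='final')): A:[err,data,final] B:[resp] C:[] D:[sync]
After 12 (process(A)): A:[data,final] B:[resp] C:[] D:[sync]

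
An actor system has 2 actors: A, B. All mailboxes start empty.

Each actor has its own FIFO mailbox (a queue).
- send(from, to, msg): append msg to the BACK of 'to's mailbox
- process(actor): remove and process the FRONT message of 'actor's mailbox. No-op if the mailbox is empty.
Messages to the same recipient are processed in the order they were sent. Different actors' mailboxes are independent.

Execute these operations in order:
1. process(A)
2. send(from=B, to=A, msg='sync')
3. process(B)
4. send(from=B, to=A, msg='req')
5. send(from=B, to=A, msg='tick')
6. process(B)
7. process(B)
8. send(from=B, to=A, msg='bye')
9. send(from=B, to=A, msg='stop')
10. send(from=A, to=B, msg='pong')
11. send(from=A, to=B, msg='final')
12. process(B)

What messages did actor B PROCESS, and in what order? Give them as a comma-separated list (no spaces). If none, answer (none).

After 1 (process(A)): A:[] B:[]
After 2 (send(from=B, to=A, msg='sync')): A:[sync] B:[]
After 3 (process(B)): A:[sync] B:[]
After 4 (send(from=B, to=A, msg='req')): A:[sync,req] B:[]
After 5 (send(from=B, to=A, msg='tick')): A:[sync,req,tick] B:[]
After 6 (process(B)): A:[sync,req,tick] B:[]
After 7 (process(B)): A:[sync,req,tick] B:[]
After 8 (send(from=B, to=A, msg='bye')): A:[sync,req,tick,bye] B:[]
After 9 (send(from=B, to=A, msg='stop')): A:[sync,req,tick,bye,stop] B:[]
After 10 (send(from=A, to=B, msg='pong')): A:[sync,req,tick,bye,stop] B:[pong]
After 11 (send(from=A, to=B, msg='final')): A:[sync,req,tick,bye,stop] B:[pong,final]
After 12 (process(B)): A:[sync,req,tick,bye,stop] B:[final]

Answer: pong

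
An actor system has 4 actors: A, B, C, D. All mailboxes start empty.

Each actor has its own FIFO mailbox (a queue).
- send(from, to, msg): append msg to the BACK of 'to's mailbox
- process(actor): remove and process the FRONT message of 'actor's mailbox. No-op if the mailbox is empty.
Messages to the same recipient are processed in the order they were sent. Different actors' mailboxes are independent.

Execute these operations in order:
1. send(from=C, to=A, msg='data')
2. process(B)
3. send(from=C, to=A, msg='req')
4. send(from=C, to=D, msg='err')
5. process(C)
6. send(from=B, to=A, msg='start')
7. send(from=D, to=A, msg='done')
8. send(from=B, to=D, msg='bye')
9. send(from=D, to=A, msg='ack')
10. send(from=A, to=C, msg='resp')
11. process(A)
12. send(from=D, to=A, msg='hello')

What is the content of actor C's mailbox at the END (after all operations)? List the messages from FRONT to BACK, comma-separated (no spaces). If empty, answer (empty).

After 1 (send(from=C, to=A, msg='data')): A:[data] B:[] C:[] D:[]
After 2 (process(B)): A:[data] B:[] C:[] D:[]
After 3 (send(from=C, to=A, msg='req')): A:[data,req] B:[] C:[] D:[]
After 4 (send(from=C, to=D, msg='err')): A:[data,req] B:[] C:[] D:[err]
After 5 (process(C)): A:[data,req] B:[] C:[] D:[err]
After 6 (send(from=B, to=A, msg='start')): A:[data,req,start] B:[] C:[] D:[err]
After 7 (send(from=D, to=A, msg='done')): A:[data,req,start,done] B:[] C:[] D:[err]
After 8 (send(from=B, to=D, msg='bye')): A:[data,req,start,done] B:[] C:[] D:[err,bye]
After 9 (send(from=D, to=A, msg='ack')): A:[data,req,start,done,ack] B:[] C:[] D:[err,bye]
After 10 (send(from=A, to=C, msg='resp')): A:[data,req,start,done,ack] B:[] C:[resp] D:[err,bye]
After 11 (process(A)): A:[req,start,done,ack] B:[] C:[resp] D:[err,bye]
After 12 (send(from=D, to=A, msg='hello')): A:[req,start,done,ack,hello] B:[] C:[resp] D:[err,bye]

Answer: resp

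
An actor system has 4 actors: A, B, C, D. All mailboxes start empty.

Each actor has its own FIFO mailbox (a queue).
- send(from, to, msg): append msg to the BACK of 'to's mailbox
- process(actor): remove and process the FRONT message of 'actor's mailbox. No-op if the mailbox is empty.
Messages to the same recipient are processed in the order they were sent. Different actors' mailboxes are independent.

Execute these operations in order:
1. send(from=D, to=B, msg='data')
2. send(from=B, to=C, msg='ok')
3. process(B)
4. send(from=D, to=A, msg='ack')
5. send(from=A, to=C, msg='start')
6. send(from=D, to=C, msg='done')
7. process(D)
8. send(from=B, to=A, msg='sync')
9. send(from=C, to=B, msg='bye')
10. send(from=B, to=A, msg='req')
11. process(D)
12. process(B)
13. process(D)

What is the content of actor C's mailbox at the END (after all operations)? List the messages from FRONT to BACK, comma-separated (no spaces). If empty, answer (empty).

After 1 (send(from=D, to=B, msg='data')): A:[] B:[data] C:[] D:[]
After 2 (send(from=B, to=C, msg='ok')): A:[] B:[data] C:[ok] D:[]
After 3 (process(B)): A:[] B:[] C:[ok] D:[]
After 4 (send(from=D, to=A, msg='ack')): A:[ack] B:[] C:[ok] D:[]
After 5 (send(from=A, to=C, msg='start')): A:[ack] B:[] C:[ok,start] D:[]
After 6 (send(from=D, to=C, msg='done')): A:[ack] B:[] C:[ok,start,done] D:[]
After 7 (process(D)): A:[ack] B:[] C:[ok,start,done] D:[]
After 8 (send(from=B, to=A, msg='sync')): A:[ack,sync] B:[] C:[ok,start,done] D:[]
After 9 (send(from=C, to=B, msg='bye')): A:[ack,sync] B:[bye] C:[ok,start,done] D:[]
After 10 (send(from=B, to=A, msg='req')): A:[ack,sync,req] B:[bye] C:[ok,start,done] D:[]
After 11 (process(D)): A:[ack,sync,req] B:[bye] C:[ok,start,done] D:[]
After 12 (process(B)): A:[ack,sync,req] B:[] C:[ok,start,done] D:[]
After 13 (process(D)): A:[ack,sync,req] B:[] C:[ok,start,done] D:[]

Answer: ok,start,done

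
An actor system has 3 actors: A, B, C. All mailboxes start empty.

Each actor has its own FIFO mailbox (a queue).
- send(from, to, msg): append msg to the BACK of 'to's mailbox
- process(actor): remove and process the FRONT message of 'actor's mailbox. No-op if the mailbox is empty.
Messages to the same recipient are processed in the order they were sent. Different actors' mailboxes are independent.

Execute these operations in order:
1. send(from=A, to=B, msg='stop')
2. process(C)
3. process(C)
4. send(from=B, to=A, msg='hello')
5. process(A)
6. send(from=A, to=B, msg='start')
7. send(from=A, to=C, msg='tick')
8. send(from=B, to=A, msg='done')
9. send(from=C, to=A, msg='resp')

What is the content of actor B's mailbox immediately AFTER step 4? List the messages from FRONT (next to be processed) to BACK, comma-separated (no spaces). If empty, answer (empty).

After 1 (send(from=A, to=B, msg='stop')): A:[] B:[stop] C:[]
After 2 (process(C)): A:[] B:[stop] C:[]
After 3 (process(C)): A:[] B:[stop] C:[]
After 4 (send(from=B, to=A, msg='hello')): A:[hello] B:[stop] C:[]

stop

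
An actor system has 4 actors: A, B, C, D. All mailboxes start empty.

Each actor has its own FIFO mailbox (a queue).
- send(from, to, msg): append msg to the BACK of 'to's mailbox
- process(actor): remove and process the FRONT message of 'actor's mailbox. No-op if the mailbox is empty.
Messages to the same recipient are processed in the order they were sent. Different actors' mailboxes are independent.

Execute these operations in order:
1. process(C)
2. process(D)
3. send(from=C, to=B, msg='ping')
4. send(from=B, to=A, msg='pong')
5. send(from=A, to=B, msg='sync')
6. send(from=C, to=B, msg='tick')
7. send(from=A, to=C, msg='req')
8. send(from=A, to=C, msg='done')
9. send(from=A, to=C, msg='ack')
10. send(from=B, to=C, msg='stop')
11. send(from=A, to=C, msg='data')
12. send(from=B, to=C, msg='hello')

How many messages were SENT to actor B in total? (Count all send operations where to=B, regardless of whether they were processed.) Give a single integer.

After 1 (process(C)): A:[] B:[] C:[] D:[]
After 2 (process(D)): A:[] B:[] C:[] D:[]
After 3 (send(from=C, to=B, msg='ping')): A:[] B:[ping] C:[] D:[]
After 4 (send(from=B, to=A, msg='pong')): A:[pong] B:[ping] C:[] D:[]
After 5 (send(from=A, to=B, msg='sync')): A:[pong] B:[ping,sync] C:[] D:[]
After 6 (send(from=C, to=B, msg='tick')): A:[pong] B:[ping,sync,tick] C:[] D:[]
After 7 (send(from=A, to=C, msg='req')): A:[pong] B:[ping,sync,tick] C:[req] D:[]
After 8 (send(from=A, to=C, msg='done')): A:[pong] B:[ping,sync,tick] C:[req,done] D:[]
After 9 (send(from=A, to=C, msg='ack')): A:[pong] B:[ping,sync,tick] C:[req,done,ack] D:[]
After 10 (send(from=B, to=C, msg='stop')): A:[pong] B:[ping,sync,tick] C:[req,done,ack,stop] D:[]
After 11 (send(from=A, to=C, msg='data')): A:[pong] B:[ping,sync,tick] C:[req,done,ack,stop,data] D:[]
After 12 (send(from=B, to=C, msg='hello')): A:[pong] B:[ping,sync,tick] C:[req,done,ack,stop,data,hello] D:[]

Answer: 3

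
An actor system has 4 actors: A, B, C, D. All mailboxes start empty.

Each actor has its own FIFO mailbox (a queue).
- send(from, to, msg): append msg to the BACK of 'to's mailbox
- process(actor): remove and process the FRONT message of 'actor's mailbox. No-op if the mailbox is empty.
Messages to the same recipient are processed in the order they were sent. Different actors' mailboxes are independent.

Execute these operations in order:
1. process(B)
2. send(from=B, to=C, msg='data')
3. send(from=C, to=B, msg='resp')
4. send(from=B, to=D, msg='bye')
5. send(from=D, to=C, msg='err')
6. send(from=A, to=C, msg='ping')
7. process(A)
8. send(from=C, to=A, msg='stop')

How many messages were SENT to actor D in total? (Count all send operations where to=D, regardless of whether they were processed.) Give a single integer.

Answer: 1

Derivation:
After 1 (process(B)): A:[] B:[] C:[] D:[]
After 2 (send(from=B, to=C, msg='data')): A:[] B:[] C:[data] D:[]
After 3 (send(from=C, to=B, msg='resp')): A:[] B:[resp] C:[data] D:[]
After 4 (send(from=B, to=D, msg='bye')): A:[] B:[resp] C:[data] D:[bye]
After 5 (send(from=D, to=C, msg='err')): A:[] B:[resp] C:[data,err] D:[bye]
After 6 (send(from=A, to=C, msg='ping')): A:[] B:[resp] C:[data,err,ping] D:[bye]
After 7 (process(A)): A:[] B:[resp] C:[data,err,ping] D:[bye]
After 8 (send(from=C, to=A, msg='stop')): A:[stop] B:[resp] C:[data,err,ping] D:[bye]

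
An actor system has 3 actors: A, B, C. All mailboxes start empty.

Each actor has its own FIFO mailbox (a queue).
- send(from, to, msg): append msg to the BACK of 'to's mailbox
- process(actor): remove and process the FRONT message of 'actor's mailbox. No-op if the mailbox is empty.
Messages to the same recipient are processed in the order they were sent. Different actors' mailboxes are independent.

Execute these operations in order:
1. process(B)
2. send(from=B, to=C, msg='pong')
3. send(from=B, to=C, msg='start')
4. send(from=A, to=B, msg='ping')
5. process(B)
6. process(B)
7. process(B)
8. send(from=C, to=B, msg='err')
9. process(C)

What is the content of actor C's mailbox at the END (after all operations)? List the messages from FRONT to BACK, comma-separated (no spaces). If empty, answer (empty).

Answer: start

Derivation:
After 1 (process(B)): A:[] B:[] C:[]
After 2 (send(from=B, to=C, msg='pong')): A:[] B:[] C:[pong]
After 3 (send(from=B, to=C, msg='start')): A:[] B:[] C:[pong,start]
After 4 (send(from=A, to=B, msg='ping')): A:[] B:[ping] C:[pong,start]
After 5 (process(B)): A:[] B:[] C:[pong,start]
After 6 (process(B)): A:[] B:[] C:[pong,start]
After 7 (process(B)): A:[] B:[] C:[pong,start]
After 8 (send(from=C, to=B, msg='err')): A:[] B:[err] C:[pong,start]
After 9 (process(C)): A:[] B:[err] C:[start]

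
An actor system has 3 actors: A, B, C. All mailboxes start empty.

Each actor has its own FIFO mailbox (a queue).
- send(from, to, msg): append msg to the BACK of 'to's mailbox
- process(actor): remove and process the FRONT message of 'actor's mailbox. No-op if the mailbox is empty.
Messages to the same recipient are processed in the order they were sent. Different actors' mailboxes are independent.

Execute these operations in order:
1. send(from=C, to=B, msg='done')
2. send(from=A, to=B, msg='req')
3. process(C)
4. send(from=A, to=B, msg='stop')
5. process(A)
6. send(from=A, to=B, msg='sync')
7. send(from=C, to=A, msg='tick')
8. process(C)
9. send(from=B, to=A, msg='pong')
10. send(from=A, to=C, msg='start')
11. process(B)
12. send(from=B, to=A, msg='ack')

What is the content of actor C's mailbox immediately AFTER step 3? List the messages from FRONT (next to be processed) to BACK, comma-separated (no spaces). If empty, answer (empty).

After 1 (send(from=C, to=B, msg='done')): A:[] B:[done] C:[]
After 2 (send(from=A, to=B, msg='req')): A:[] B:[done,req] C:[]
After 3 (process(C)): A:[] B:[done,req] C:[]

(empty)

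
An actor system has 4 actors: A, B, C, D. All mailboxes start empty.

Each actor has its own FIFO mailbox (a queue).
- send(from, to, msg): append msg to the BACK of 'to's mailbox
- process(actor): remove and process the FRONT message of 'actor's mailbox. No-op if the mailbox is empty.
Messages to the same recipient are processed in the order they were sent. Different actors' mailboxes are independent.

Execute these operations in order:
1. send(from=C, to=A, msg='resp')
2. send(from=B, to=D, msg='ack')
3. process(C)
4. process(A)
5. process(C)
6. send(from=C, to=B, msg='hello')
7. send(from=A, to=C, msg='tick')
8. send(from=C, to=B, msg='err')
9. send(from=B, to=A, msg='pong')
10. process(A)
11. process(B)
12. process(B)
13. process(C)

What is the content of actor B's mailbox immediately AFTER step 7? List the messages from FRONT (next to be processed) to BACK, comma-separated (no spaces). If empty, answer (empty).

After 1 (send(from=C, to=A, msg='resp')): A:[resp] B:[] C:[] D:[]
After 2 (send(from=B, to=D, msg='ack')): A:[resp] B:[] C:[] D:[ack]
After 3 (process(C)): A:[resp] B:[] C:[] D:[ack]
After 4 (process(A)): A:[] B:[] C:[] D:[ack]
After 5 (process(C)): A:[] B:[] C:[] D:[ack]
After 6 (send(from=C, to=B, msg='hello')): A:[] B:[hello] C:[] D:[ack]
After 7 (send(from=A, to=C, msg='tick')): A:[] B:[hello] C:[tick] D:[ack]

hello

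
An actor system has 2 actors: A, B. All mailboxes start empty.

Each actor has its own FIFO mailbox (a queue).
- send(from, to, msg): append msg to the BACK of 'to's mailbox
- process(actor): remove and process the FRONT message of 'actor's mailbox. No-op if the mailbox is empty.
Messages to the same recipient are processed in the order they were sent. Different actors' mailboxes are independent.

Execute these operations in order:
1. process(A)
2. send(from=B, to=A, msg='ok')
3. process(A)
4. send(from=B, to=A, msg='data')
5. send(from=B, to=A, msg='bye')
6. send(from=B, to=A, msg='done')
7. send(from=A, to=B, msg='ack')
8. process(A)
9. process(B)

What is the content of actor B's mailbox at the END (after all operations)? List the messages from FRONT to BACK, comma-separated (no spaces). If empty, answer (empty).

After 1 (process(A)): A:[] B:[]
After 2 (send(from=B, to=A, msg='ok')): A:[ok] B:[]
After 3 (process(A)): A:[] B:[]
After 4 (send(from=B, to=A, msg='data')): A:[data] B:[]
After 5 (send(from=B, to=A, msg='bye')): A:[data,bye] B:[]
After 6 (send(from=B, to=A, msg='done')): A:[data,bye,done] B:[]
After 7 (send(from=A, to=B, msg='ack')): A:[data,bye,done] B:[ack]
After 8 (process(A)): A:[bye,done] B:[ack]
After 9 (process(B)): A:[bye,done] B:[]

Answer: (empty)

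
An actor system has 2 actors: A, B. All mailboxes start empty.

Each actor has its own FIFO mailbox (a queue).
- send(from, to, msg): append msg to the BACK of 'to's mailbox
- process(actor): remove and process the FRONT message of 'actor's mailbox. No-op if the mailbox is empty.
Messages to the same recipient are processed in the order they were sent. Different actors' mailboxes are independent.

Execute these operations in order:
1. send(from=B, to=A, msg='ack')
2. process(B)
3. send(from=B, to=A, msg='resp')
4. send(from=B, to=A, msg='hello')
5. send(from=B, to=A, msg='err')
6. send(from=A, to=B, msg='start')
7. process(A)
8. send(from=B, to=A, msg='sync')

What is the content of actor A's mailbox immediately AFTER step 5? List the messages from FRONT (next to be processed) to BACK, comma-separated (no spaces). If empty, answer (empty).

After 1 (send(from=B, to=A, msg='ack')): A:[ack] B:[]
After 2 (process(B)): A:[ack] B:[]
After 3 (send(from=B, to=A, msg='resp')): A:[ack,resp] B:[]
After 4 (send(from=B, to=A, msg='hello')): A:[ack,resp,hello] B:[]
After 5 (send(from=B, to=A, msg='err')): A:[ack,resp,hello,err] B:[]

ack,resp,hello,err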